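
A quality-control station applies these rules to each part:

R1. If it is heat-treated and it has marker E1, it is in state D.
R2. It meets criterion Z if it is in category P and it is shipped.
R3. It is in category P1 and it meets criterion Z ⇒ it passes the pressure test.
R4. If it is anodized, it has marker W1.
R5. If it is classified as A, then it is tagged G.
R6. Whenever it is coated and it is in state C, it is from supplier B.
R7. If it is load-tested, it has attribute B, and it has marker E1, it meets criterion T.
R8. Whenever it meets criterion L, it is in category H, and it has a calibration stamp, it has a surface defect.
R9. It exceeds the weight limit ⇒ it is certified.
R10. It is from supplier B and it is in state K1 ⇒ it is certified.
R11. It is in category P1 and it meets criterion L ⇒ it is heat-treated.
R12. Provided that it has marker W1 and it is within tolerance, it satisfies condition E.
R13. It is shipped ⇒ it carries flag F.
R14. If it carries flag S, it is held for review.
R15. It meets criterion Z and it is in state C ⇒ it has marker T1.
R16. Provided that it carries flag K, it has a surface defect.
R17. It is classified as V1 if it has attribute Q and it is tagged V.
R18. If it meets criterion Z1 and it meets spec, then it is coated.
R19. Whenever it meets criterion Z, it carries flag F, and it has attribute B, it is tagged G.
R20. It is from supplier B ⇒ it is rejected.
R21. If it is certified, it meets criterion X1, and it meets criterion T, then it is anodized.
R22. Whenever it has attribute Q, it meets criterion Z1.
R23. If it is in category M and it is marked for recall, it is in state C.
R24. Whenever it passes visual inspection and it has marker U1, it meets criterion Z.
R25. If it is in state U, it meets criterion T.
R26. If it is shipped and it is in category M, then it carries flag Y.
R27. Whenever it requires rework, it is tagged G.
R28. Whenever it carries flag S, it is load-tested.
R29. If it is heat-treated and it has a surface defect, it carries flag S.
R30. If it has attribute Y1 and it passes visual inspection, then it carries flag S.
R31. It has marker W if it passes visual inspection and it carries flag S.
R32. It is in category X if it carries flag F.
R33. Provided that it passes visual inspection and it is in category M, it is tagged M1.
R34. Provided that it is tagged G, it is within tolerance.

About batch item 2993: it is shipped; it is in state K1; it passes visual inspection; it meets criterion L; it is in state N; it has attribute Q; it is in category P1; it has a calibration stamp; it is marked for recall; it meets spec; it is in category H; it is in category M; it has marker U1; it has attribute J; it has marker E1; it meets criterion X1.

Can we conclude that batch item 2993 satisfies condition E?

No

Forward chaining from the given facts derives: has a surface defect, is heat-treated, carries flag F, meets criterion Z1, is in state C, meets criterion Z, carries flag Y, carries flag S, has marker W, is in category X, is tagged M1, is in state D, passes the pressure test, is held for review, has marker T1, is coated, is load-tested, is from supplier B, is certified, is rejected.
The only rule concluding "it satisfies condition E" is R12, which needs "it has marker W1"; that is never established.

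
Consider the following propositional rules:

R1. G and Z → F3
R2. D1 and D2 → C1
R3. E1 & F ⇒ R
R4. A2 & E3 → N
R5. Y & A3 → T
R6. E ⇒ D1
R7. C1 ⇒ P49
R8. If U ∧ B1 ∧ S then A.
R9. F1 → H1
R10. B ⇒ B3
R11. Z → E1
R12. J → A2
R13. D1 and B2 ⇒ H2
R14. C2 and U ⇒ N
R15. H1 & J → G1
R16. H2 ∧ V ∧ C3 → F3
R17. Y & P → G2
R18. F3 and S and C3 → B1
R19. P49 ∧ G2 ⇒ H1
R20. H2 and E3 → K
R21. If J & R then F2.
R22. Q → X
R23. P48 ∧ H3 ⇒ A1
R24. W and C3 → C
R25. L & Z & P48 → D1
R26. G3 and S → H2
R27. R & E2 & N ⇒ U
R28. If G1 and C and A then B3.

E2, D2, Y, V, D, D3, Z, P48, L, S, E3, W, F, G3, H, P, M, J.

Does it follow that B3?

No

Forward chaining from the given facts derives: E1, A2, G2, D1, H2, C1, R, N, P49, H1, K, F2, U, G1.
Rules concluding B3: R10 needs B; R28 needs C — none of these are established.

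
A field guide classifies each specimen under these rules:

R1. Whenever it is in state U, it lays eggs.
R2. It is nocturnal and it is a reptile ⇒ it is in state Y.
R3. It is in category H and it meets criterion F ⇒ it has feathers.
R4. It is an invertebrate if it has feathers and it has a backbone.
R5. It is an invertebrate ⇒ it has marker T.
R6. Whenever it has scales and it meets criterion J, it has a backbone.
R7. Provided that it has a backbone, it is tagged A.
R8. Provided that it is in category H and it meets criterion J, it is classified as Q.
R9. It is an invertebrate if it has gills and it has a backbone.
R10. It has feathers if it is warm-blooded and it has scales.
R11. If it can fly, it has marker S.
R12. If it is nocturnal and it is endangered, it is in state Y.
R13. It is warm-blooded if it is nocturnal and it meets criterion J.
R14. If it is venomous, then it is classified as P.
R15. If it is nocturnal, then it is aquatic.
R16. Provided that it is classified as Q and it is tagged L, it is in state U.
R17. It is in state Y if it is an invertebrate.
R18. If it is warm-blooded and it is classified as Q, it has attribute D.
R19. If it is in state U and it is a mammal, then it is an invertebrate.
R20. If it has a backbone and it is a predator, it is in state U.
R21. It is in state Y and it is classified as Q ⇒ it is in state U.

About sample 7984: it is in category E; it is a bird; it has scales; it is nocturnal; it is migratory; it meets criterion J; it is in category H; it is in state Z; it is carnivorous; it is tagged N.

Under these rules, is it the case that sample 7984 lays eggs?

Yes

By R6 (it has scales, it meets criterion J): it has a backbone.
By R8 (it is in category H, it meets criterion J): it is classified as Q.
By R13 (it is nocturnal, it meets criterion J): it is warm-blooded.
By R10 (it is warm-blooded, it has scales): it has feathers.
By R4 (it has feathers, it has a backbone): it is an invertebrate.
By R17 (it is an invertebrate): it is in state Y.
By R21 (it is in state Y, it is classified as Q): it is in state U.
By R1 (it is in state U): it lays eggs.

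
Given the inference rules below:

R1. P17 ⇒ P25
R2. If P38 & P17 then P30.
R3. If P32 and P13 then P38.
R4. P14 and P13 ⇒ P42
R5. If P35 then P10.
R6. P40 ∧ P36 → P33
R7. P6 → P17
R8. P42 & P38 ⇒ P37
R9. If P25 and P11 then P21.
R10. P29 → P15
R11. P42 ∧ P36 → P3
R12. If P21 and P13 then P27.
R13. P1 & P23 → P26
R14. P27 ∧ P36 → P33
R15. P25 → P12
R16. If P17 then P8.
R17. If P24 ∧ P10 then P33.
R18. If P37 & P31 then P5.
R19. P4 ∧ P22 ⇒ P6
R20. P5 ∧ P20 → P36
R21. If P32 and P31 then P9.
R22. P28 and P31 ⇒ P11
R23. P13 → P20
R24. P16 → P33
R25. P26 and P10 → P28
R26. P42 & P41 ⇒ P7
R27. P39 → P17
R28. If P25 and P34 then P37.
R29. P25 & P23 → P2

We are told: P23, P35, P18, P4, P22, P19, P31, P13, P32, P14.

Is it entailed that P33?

Forward chaining from the given facts derives: P38, P42, P10, P37, P5, P6, P9, P20, P17, P8, P36, P25, P30, P3, P12, P2.
Rules concluding P33: R6 needs P40; R14 needs P27; R17 needs P24; R24 needs P16 — none of these are established.

No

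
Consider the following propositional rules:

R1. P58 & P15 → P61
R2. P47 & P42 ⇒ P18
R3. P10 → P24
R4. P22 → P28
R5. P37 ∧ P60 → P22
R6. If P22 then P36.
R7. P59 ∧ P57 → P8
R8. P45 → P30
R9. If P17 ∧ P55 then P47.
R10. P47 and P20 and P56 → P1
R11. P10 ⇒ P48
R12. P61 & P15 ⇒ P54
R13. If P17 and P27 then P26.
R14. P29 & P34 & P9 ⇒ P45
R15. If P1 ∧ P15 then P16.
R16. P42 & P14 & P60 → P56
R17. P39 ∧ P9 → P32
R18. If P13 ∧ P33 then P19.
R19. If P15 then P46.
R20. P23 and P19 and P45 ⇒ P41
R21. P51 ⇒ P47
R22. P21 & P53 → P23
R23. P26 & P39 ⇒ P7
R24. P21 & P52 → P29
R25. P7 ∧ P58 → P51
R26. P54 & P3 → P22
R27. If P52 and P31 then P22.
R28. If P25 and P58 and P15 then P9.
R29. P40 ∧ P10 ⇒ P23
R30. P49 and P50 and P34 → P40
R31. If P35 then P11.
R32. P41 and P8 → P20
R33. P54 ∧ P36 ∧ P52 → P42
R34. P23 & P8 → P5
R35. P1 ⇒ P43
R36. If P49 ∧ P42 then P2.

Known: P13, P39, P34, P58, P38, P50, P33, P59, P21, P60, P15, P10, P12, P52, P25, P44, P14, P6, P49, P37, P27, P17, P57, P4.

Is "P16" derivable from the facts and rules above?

Yes

P61  (by R1: P58, P15)
P22  (by R5: P37, P60)
P36  (by R6: P22)
P8  (by R7: P59, P57)
P54  (by R12: P61, P15)
P26  (by R13: P17, P27)
P19  (by R18: P13, P33)
P7  (by R23: P26, P39)
P29  (by R24: P21, P52)
P51  (by R25: P7, P58)
P9  (by R28: P25, P58, P15)
P40  (by R30: P49, P50, P34)
P42  (by R33: P54, P36, P52)
P45  (by R14: P29, P34, P9)
P56  (by R16: P42, P14, P60)
P47  (by R21: P51)
P23  (by R29: P40, P10)
P41  (by R20: P23, P19, P45)
P20  (by R32: P41, P8)
P1  (by R10: P47, P20, P56)
P16  (by R15: P1, P15)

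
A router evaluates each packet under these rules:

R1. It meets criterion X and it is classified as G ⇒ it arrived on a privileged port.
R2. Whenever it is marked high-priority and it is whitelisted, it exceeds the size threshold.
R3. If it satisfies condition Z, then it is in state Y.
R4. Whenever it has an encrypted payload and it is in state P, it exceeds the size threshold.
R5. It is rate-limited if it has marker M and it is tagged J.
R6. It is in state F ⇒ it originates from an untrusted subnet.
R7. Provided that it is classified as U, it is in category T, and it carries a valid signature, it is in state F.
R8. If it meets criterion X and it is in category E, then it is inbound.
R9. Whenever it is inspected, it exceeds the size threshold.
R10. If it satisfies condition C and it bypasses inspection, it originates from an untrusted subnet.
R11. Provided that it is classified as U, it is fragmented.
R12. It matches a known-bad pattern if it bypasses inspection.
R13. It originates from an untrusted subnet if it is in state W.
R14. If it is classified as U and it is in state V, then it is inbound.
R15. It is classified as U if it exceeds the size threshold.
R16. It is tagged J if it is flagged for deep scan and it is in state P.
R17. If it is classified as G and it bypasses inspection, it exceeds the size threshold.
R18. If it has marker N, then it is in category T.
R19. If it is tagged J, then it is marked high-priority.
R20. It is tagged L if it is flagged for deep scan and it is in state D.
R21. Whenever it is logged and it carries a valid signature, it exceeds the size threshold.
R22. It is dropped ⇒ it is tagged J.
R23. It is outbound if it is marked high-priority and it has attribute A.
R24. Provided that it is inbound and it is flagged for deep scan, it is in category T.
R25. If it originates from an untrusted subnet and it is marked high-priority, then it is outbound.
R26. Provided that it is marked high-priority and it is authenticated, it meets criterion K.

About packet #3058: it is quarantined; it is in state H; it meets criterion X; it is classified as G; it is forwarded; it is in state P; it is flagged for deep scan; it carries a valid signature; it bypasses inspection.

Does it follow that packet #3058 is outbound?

No

Forward chaining from the given facts derives: arrived on a privileged port, matches a known-bad pattern, is tagged J, exceeds the size threshold, is marked high-priority, is classified as U, is fragmented.
Rules concluding "it is outbound": R23 needs "it has attribute A"; R25 needs "it originates from an untrusted subnet" — none of these are established.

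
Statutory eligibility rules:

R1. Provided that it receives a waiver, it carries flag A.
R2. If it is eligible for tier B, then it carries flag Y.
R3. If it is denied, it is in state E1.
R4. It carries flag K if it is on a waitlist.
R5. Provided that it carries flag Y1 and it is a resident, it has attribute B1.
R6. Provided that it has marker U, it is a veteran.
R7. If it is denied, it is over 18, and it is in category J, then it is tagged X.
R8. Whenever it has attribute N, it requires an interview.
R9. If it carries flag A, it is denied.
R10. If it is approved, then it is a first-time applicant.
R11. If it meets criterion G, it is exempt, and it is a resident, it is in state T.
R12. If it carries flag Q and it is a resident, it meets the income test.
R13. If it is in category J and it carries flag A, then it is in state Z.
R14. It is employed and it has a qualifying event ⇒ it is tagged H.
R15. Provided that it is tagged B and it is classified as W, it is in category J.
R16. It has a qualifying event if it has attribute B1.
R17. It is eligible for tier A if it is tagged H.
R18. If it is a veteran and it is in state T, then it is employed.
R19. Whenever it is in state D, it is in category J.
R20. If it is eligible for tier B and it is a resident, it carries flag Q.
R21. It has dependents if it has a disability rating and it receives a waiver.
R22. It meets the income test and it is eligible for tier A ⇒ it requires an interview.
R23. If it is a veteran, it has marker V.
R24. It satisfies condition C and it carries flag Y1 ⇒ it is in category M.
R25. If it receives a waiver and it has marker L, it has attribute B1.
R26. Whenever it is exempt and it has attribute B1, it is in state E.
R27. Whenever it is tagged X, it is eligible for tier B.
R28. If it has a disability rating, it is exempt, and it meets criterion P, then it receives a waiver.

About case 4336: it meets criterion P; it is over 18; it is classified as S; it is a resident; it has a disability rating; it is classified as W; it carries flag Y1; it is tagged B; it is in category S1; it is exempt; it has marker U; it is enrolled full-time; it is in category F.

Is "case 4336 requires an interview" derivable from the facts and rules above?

Forward chaining from the given facts derives: has attribute B1, is a veteran, is in category J, has a qualifying event, has marker V, is in state E, receives a waiver, carries flag A, is denied, is in state Z, has dependents, is in state E1, is tagged X, is eligible for tier B, carries flag Y, carries flag Q, meets the income test.
Rules concluding "it requires an interview": R8 needs "it has attribute N"; R22 needs "it is eligible for tier A" — none of these are established.

No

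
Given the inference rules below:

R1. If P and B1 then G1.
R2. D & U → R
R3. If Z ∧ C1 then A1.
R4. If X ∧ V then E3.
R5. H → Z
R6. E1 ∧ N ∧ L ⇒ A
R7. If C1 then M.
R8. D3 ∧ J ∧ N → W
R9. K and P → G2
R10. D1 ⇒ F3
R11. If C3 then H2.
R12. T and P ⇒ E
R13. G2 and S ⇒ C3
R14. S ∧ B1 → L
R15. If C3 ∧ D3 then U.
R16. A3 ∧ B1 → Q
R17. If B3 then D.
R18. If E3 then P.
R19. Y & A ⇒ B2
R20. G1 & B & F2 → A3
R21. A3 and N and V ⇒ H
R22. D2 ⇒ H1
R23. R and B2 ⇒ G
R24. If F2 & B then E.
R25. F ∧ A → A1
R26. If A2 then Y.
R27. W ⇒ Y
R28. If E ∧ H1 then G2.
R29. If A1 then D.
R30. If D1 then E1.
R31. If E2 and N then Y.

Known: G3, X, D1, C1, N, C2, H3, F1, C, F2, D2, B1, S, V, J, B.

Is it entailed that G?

Forward chaining from the given facts derives: E3, M, F3, L, P, H1, E, G2, E1, G1, A, C3, A3, H, Z, H2, Q, A1, D.
The only rule concluding G is R23, which needs R; that is never established.

No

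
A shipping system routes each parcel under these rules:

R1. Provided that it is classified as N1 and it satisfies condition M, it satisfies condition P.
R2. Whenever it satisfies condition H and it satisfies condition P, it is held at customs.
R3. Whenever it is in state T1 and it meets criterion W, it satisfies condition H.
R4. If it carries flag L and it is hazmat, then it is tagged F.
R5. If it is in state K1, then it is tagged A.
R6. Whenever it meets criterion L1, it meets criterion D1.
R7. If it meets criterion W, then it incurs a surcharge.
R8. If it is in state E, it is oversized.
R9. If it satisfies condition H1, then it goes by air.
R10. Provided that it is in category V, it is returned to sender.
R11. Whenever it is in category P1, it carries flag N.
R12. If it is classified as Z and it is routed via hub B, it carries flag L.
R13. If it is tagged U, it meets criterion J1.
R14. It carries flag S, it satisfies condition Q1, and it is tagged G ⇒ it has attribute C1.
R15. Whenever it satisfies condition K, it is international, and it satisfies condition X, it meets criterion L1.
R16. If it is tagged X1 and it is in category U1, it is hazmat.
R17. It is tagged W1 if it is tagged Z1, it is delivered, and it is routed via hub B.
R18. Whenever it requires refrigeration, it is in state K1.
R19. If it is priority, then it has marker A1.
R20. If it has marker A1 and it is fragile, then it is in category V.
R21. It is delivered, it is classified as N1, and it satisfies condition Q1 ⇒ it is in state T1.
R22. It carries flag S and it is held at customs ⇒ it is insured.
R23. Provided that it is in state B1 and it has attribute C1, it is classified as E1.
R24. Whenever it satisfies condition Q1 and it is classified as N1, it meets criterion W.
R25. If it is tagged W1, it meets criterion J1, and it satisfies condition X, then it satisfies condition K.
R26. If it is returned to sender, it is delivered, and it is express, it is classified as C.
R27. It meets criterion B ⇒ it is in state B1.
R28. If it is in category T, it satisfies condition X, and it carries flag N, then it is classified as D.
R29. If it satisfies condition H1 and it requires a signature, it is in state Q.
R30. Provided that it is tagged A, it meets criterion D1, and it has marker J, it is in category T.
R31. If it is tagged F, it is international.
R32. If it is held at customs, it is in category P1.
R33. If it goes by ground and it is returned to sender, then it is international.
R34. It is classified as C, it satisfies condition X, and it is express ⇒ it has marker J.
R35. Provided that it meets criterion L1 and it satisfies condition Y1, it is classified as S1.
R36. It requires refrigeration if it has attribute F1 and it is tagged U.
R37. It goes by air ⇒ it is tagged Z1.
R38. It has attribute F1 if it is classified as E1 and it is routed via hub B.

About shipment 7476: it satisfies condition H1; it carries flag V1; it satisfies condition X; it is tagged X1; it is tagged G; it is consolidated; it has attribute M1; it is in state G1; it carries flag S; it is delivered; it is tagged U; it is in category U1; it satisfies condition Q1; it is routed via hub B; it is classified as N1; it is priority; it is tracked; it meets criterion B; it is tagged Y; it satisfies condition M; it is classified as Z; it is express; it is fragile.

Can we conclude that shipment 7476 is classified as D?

Yes

By R1 (it is classified as N1, it satisfies condition M): it satisfies condition P.
By R9 (it satisfies condition H1): it goes by air.
By R12 (it is classified as Z, it is routed via hub B): it carries flag L.
By R13 (it is tagged U): it meets criterion J1.
By R14 (it carries flag S, it satisfies condition Q1, it is tagged G): it has attribute C1.
By R16 (it is tagged X1, it is in category U1): it is hazmat.
By R19 (it is priority): it has marker A1.
By R20 (it has marker A1, it is fragile): it is in category V.
By R21 (it is delivered, it is classified as N1, it satisfies condition Q1): it is in state T1.
By R24 (it satisfies condition Q1, it is classified as N1): it meets criterion W.
By R27 (it meets criterion B): it is in state B1.
By R37 (it goes by air): it is tagged Z1.
By R3 (it is in state T1, it meets criterion W): it satisfies condition H.
By R4 (it carries flag L, it is hazmat): it is tagged F.
By R10 (it is in category V): it is returned to sender.
By R17 (it is tagged Z1, it is delivered, it is routed via hub B): it is tagged W1.
By R23 (it is in state B1, it has attribute C1): it is classified as E1.
By R25 (it is tagged W1, it meets criterion J1, it satisfies condition X): it satisfies condition K.
By R26 (it is returned to sender, it is delivered, it is express): it is classified as C.
By R31 (it is tagged F): it is international.
By R34 (it is classified as C, it satisfies condition X, it is express): it has marker J.
By R38 (it is classified as E1, it is routed via hub B): it has attribute F1.
By R2 (it satisfies condition H, it satisfies condition P): it is held at customs.
By R15 (it satisfies condition K, it is international, it satisfies condition X): it meets criterion L1.
By R32 (it is held at customs): it is in category P1.
By R36 (it has attribute F1, it is tagged U): it requires refrigeration.
By R6 (it meets criterion L1): it meets criterion D1.
By R11 (it is in category P1): it carries flag N.
By R18 (it requires refrigeration): it is in state K1.
By R5 (it is in state K1): it is tagged A.
By R30 (it is tagged A, it meets criterion D1, it has marker J): it is in category T.
By R28 (it is in category T, it satisfies condition X, it carries flag N): it is classified as D.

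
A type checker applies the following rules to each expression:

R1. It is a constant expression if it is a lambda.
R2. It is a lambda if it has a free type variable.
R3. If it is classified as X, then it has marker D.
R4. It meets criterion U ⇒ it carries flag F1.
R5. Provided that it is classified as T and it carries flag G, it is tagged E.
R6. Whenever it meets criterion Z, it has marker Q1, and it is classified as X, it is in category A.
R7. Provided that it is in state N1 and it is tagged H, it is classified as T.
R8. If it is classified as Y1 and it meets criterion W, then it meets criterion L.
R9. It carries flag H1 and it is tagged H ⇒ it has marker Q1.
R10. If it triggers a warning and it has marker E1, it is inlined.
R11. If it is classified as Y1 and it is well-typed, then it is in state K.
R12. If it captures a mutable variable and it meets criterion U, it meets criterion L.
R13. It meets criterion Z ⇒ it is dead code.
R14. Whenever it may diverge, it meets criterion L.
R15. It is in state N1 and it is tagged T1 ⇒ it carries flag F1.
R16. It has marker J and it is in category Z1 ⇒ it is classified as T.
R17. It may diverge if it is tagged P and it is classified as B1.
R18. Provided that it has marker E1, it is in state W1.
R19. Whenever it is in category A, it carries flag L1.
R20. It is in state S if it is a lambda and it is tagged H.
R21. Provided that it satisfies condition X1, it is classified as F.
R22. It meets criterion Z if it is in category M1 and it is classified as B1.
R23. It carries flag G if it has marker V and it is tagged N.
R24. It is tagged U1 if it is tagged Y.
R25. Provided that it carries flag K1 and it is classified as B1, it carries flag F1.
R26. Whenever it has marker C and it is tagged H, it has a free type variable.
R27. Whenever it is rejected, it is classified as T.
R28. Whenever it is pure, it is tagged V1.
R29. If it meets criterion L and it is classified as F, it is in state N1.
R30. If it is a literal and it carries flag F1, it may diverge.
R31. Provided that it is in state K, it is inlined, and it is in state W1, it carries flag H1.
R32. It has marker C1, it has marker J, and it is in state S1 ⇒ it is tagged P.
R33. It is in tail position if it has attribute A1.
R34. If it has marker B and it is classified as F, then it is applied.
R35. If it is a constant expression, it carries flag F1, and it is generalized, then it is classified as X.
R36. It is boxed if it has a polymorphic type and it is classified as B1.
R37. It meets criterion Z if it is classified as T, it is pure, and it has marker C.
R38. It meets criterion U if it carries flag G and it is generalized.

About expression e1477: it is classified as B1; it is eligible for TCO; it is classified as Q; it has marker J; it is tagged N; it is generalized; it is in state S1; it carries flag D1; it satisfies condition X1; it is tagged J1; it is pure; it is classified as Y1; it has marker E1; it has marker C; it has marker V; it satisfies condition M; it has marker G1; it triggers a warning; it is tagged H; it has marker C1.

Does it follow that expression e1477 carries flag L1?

Forward chaining from the given facts derives: is inlined, is in state W1, is classified as F, carries flag G, has a free type variable, is tagged V1, is tagged P, meets criterion U, is a lambda, carries flag F1, may diverge, is in state S, is a constant expression, meets criterion L, is in state N1, is classified as X, has marker D, is classified as T, meets criterion Z, is tagged E, is dead code.
The only rule concluding "it carries flag L1" is R19, which needs "it is in category A"; that is never established.

No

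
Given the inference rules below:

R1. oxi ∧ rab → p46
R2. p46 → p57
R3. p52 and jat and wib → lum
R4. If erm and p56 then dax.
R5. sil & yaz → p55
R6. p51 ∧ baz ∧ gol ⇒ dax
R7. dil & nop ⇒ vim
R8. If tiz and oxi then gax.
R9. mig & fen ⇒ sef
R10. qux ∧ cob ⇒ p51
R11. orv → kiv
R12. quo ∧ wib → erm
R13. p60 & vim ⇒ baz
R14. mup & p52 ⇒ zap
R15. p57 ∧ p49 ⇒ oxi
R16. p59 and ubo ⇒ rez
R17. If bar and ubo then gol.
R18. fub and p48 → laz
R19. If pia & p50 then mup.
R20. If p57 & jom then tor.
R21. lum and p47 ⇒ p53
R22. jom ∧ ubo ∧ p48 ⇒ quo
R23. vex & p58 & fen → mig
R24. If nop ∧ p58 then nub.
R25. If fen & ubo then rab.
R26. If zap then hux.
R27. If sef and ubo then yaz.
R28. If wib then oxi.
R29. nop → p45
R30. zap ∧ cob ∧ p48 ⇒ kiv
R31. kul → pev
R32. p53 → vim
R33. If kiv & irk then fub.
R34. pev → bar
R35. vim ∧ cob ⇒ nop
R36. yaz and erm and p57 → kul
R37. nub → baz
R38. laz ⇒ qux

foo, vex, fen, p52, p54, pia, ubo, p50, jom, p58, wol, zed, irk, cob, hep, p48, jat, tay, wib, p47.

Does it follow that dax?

Yes

lum  (by R3: p52, jat, wib)
mup  (by R19: pia, p50)
p53  (by R21: lum, p47)
quo  (by R22: jom, ubo, p48)
mig  (by R23: vex, p58, fen)
rab  (by R25: fen, ubo)
oxi  (by R28: wib)
vim  (by R32: p53)
nop  (by R35: vim, cob)
p46  (by R1: oxi, rab)
p57  (by R2: p46)
sef  (by R9: mig, fen)
erm  (by R12: quo, wib)
zap  (by R14: mup, p52)
nub  (by R24: nop, p58)
yaz  (by R27: sef, ubo)
kiv  (by R30: zap, cob, p48)
fub  (by R33: kiv, irk)
kul  (by R36: yaz, erm, p57)
baz  (by R37: nub)
laz  (by R18: fub, p48)
pev  (by R31: kul)
bar  (by R34: pev)
qux  (by R38: laz)
p51  (by R10: qux, cob)
gol  (by R17: bar, ubo)
dax  (by R6: p51, baz, gol)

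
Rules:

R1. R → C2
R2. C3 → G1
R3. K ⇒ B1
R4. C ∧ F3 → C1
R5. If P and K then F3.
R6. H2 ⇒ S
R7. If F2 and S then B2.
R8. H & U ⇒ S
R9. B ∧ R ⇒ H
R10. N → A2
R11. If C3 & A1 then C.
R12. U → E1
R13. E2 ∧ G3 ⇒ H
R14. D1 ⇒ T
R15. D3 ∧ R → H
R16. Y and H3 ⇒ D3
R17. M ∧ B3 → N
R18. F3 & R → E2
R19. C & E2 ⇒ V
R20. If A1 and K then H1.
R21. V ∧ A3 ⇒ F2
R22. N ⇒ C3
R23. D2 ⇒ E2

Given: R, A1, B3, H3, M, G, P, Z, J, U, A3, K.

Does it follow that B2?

Forward chaining from the given facts derives: C2, B1, F3, E1, N, E2, H1, C3, G1, A2, C, V, F2, C1.
The only rule concluding B2 is R7, which needs S; that is never established.

No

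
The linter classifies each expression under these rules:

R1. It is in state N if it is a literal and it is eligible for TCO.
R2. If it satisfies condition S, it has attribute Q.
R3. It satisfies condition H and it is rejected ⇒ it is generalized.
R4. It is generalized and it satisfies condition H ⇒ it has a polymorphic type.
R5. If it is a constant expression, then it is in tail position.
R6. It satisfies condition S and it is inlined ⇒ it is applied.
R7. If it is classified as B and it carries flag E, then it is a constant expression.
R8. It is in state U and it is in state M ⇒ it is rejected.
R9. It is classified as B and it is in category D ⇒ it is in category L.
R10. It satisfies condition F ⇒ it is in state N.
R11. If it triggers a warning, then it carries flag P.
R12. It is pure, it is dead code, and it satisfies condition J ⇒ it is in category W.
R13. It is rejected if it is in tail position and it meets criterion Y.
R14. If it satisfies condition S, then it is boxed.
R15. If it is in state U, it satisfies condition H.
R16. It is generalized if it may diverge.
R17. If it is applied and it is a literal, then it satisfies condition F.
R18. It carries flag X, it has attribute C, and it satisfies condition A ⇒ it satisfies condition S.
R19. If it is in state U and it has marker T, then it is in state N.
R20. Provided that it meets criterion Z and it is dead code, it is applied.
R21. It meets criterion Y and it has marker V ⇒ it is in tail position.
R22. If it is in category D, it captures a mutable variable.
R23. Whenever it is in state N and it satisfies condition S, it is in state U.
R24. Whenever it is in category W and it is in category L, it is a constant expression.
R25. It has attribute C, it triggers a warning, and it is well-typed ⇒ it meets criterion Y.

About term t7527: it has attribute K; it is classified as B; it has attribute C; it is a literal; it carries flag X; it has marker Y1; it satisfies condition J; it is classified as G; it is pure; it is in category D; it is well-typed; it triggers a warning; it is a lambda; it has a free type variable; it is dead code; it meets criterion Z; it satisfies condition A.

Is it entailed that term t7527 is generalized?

Yes

By R9 (it is classified as B, it is in category D): it is in category L.
By R12 (it is pure, it is dead code, it satisfies condition J): it is in category W.
By R18 (it carries flag X, it has attribute C, it satisfies condition A): it satisfies condition S.
By R20 (it meets criterion Z, it is dead code): it is applied.
By R24 (it is in category W, it is in category L): it is a constant expression.
By R25 (it has attribute C, it triggers a warning, it is well-typed): it meets criterion Y.
By R5 (it is a constant expression): it is in tail position.
By R13 (it is in tail position, it meets criterion Y): it is rejected.
By R17 (it is applied, it is a literal): it satisfies condition F.
By R10 (it satisfies condition F): it is in state N.
By R23 (it is in state N, it satisfies condition S): it is in state U.
By R15 (it is in state U): it satisfies condition H.
By R3 (it satisfies condition H, it is rejected): it is generalized.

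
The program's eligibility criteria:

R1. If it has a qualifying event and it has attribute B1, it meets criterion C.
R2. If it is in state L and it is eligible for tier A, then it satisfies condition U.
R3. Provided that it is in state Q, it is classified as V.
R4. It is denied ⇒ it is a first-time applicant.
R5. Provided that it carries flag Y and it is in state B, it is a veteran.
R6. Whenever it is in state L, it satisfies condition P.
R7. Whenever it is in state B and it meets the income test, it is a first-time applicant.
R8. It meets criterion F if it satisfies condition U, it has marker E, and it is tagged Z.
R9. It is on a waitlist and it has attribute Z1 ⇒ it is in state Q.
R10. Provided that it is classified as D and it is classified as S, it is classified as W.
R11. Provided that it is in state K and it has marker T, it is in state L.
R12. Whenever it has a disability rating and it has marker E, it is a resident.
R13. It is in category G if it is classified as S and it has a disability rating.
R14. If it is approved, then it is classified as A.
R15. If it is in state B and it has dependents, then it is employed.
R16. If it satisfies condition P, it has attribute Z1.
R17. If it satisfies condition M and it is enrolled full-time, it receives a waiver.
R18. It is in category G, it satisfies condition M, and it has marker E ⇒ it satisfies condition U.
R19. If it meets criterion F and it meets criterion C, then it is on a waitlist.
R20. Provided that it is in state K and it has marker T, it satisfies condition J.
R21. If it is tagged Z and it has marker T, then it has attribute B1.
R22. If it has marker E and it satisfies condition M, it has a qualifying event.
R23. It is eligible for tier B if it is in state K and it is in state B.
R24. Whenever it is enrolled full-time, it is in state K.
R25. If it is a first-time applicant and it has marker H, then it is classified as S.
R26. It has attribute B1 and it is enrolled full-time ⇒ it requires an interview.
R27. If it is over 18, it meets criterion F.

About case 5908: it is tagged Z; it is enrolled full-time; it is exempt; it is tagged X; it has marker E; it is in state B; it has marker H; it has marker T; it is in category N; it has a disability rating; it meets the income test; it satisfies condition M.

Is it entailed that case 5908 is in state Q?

Yes

By R7 (it is in state B, it meets the income test): it is a first-time applicant.
By R21 (it is tagged Z, it has marker T): it has attribute B1.
By R22 (it has marker E, it satisfies condition M): it has a qualifying event.
By R24 (it is enrolled full-time): it is in state K.
By R25 (it is a first-time applicant, it has marker H): it is classified as S.
By R1 (it has a qualifying event, it has attribute B1): it meets criterion C.
By R11 (it is in state K, it has marker T): it is in state L.
By R13 (it is classified as S, it has a disability rating): it is in category G.
By R18 (it is in category G, it satisfies condition M, it has marker E): it satisfies condition U.
By R6 (it is in state L): it satisfies condition P.
By R8 (it satisfies condition U, it has marker E, it is tagged Z): it meets criterion F.
By R16 (it satisfies condition P): it has attribute Z1.
By R19 (it meets criterion F, it meets criterion C): it is on a waitlist.
By R9 (it is on a waitlist, it has attribute Z1): it is in state Q.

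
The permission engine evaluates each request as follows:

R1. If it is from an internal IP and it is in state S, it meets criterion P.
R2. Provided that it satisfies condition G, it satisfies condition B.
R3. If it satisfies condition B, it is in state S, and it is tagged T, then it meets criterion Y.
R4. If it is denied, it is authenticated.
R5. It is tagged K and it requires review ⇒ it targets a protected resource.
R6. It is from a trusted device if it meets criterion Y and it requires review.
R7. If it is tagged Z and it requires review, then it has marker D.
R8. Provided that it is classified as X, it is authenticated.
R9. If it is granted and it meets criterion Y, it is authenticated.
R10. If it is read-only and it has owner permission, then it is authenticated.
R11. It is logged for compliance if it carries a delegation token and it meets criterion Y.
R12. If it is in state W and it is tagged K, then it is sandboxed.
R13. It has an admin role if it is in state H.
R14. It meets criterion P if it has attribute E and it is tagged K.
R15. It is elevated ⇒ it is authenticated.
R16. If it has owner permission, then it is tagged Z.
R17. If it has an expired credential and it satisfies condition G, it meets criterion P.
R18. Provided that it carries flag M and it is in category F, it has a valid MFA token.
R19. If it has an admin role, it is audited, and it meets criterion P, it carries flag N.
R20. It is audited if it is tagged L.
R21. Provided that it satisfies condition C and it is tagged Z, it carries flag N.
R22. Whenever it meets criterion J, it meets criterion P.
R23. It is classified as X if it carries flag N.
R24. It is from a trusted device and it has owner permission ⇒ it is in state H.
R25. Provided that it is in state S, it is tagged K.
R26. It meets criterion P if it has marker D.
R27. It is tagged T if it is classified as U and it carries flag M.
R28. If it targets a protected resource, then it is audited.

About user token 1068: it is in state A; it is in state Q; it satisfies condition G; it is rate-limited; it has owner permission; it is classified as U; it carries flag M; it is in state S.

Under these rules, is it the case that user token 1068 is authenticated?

Forward chaining from the given facts derives: satisfies condition B, is tagged Z, is tagged K, is tagged T, meets criterion Y.
Rules concluding "it is authenticated": R4 needs "it is denied"; R8 needs "it is classified as X"; R9 needs "it is granted"; R10 needs "it is read-only"; R15 needs "it is elevated" — none of these are established.

No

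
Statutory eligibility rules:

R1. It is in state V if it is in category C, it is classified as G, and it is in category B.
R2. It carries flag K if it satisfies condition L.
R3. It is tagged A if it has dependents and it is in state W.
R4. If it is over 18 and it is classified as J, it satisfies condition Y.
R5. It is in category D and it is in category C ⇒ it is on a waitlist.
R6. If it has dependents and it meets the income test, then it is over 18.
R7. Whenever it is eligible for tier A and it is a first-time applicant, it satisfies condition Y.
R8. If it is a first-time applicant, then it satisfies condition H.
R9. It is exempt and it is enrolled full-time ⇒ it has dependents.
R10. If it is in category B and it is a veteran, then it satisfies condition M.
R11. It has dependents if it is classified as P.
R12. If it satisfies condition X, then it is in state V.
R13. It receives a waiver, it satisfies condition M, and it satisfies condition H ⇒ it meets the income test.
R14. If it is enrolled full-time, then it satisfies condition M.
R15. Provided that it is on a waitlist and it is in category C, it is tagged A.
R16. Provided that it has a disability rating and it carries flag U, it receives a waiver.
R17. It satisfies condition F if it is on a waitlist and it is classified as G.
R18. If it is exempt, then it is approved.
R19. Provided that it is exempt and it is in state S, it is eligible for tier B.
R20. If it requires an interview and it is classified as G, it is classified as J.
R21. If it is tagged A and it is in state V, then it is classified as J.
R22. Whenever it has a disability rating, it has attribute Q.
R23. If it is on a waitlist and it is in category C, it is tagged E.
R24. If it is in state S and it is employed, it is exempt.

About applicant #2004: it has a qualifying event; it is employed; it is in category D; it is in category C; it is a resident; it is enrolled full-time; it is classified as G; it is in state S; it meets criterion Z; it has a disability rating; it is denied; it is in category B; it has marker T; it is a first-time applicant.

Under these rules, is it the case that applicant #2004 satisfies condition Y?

Forward chaining from the given facts derives: is in state V, is on a waitlist, satisfies condition H, satisfies condition M, is tagged A, satisfies condition F, is classified as J, has attribute Q, is tagged E, is exempt, has dependents, is approved, is eligible for tier B.
Rules concluding "it satisfies condition Y": R4 needs "it is over 18"; R7 needs "it is eligible for tier A" — none of these are established.

No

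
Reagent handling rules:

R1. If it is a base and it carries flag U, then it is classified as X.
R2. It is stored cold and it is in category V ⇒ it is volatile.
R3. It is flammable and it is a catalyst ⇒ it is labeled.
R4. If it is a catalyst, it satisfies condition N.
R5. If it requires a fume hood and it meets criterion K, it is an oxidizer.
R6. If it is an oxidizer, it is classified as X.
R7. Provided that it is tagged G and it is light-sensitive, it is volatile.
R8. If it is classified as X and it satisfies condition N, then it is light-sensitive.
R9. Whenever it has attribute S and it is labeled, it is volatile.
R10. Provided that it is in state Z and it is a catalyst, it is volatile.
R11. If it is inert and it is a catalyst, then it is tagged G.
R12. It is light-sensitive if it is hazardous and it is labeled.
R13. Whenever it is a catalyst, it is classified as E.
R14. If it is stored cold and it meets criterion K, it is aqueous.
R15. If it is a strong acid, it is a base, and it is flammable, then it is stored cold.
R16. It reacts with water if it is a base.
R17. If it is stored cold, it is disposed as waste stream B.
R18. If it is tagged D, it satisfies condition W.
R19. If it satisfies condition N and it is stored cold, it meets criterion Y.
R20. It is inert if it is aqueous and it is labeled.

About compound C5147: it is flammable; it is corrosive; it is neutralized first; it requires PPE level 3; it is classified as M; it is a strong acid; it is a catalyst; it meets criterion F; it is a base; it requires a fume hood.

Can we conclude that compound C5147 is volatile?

Forward chaining from the given facts derives: is labeled, satisfies condition N, is classified as E, is stored cold, reacts with water, is disposed as waste stream B, meets criterion Y.
Rules concluding "it is volatile": R2 needs "it is in category V"; R7 needs "it is tagged G"; R9 needs "it has attribute S"; R10 needs "it is in state Z" — none of these are established.

No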